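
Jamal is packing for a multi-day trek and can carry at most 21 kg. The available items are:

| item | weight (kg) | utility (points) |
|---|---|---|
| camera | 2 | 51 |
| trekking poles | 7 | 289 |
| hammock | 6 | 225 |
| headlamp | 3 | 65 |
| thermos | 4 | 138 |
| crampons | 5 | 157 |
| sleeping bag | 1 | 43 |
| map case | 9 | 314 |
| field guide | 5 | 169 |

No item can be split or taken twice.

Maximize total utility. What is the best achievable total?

784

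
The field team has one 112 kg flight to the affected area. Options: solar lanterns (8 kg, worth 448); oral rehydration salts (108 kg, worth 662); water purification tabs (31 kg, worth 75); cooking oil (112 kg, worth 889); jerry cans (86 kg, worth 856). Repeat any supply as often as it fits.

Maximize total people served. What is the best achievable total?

6272

14×solar lanterns uses 112 of the 112 kg and totals 6272.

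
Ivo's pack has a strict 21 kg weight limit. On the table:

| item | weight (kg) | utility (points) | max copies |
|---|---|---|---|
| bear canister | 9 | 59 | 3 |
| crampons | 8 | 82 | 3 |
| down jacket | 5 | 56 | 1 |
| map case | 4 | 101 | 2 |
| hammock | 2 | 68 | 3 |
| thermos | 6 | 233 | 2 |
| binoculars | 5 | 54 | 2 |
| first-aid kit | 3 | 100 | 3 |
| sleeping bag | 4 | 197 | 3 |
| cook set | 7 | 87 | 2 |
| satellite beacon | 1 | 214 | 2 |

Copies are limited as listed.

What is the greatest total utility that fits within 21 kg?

1255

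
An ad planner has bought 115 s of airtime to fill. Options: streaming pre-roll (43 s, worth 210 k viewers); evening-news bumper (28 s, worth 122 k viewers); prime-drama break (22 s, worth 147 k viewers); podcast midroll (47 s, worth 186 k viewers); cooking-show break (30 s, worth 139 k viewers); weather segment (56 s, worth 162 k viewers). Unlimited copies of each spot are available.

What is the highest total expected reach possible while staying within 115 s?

735

Best packing: 5×prime-drama break — 110 s, 735 total.
That's the maximum — no swap from here does better than 735.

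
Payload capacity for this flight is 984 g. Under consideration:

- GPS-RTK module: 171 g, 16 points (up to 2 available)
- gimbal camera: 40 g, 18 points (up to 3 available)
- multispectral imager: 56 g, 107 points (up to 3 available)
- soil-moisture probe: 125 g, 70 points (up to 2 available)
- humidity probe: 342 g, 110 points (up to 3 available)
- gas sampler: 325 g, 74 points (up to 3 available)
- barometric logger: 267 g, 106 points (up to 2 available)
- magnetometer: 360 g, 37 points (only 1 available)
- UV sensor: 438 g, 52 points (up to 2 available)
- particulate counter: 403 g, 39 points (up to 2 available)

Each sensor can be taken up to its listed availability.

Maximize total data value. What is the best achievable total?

The ratio heuristic lands on GPS-RTK module + 3×gimbal camera + 3×multispectral imager + 2×soil-moisture probe + barometric logger (637) but leaves 8 g idle.
The 291 g tied up in GPS-RTK module and 3×gimbal camera is better spent on barometric logger — total rises to 673 (952 g).
That's the maximum — no swap from here does better than 673.

673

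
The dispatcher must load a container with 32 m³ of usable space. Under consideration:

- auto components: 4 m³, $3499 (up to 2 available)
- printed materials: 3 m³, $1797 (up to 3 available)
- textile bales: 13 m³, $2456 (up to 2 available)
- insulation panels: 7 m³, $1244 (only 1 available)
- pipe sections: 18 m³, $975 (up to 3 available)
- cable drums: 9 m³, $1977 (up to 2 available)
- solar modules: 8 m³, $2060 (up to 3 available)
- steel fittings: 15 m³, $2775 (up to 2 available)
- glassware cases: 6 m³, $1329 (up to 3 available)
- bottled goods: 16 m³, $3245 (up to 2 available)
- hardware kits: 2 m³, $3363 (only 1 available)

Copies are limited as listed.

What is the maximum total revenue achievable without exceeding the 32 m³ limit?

Filling by ratio: 2×auto components + 3×printed materials + solar modules + hardware kits for 17812, with 5 m³ left unused.
Dropping solar modules frees 8 m³; slotting in 2×glassware cases (12 m³) lifts the total to 18410 at 31 m³.

18410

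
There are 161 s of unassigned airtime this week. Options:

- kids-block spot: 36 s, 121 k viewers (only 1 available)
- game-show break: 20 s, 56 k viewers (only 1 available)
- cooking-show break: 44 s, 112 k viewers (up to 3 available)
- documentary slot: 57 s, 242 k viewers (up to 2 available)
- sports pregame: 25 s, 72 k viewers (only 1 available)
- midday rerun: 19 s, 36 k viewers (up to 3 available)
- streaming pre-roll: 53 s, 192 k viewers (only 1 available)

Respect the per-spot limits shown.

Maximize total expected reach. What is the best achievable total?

612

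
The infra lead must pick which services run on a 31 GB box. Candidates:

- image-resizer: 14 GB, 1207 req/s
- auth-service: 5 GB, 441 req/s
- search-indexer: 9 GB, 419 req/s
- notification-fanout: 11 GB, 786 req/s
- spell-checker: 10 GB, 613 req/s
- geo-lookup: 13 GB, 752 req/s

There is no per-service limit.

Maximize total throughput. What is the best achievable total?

2646

By throughput per GB: auth-service 88.20, image-resizer 86.21, notification-fanout 71.45 lead.
The ratio ordering already packs tightly: 6×auth-service, 30 GB, 2646.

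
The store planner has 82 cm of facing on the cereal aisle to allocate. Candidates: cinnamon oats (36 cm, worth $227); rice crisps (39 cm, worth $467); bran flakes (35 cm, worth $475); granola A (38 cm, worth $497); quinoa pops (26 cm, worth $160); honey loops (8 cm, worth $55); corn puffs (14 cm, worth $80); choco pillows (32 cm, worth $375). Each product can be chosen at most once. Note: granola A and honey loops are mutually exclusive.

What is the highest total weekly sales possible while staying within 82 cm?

997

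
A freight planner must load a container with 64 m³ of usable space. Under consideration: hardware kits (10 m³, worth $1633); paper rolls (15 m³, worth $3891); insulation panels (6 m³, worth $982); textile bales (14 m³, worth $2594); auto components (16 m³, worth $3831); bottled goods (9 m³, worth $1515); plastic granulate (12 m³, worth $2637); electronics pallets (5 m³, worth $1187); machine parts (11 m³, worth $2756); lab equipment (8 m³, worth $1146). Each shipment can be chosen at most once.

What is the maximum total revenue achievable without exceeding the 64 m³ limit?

The ratio heuristic lands on paper rolls + auto components + plastic granulate + electronics pallets + machine parts (14302) but leaves 5 m³ idle.
Replace electronics pallets with hardware kits: the trade gains 446 net, giving 14748 at 64 m³.

14748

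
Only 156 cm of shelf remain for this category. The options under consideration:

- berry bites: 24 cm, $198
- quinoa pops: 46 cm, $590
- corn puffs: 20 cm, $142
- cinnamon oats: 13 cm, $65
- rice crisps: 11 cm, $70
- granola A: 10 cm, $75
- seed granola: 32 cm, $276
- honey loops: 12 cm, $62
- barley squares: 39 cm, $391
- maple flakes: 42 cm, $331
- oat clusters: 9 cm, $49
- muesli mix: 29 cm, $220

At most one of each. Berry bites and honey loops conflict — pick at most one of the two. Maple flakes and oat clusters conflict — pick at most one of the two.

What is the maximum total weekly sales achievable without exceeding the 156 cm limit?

Taking the top-ratio products first gives berry bites + quinoa pops + granola A + seed granola + barley squares for 1530 (151 cm).
Replace berry bites with muesli mix: the trade gains 22 net, giving 1552 at 156 cm.

1552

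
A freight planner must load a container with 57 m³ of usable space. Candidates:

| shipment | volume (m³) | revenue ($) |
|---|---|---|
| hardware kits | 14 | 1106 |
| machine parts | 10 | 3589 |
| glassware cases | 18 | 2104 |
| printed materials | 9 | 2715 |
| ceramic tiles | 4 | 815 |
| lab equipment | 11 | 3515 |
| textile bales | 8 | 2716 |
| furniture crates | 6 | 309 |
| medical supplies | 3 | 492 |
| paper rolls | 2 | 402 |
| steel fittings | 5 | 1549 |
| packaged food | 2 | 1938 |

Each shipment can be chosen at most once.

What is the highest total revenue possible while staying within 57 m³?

Best packing: machine parts + printed materials + ceramic tiles + lab equipment + textile bales + medical supplies + paper rolls + steel fittings + packaged food — 54 m³, 17731 total.
An exhaustive check of the 4096 subsets confirms 17731.

17731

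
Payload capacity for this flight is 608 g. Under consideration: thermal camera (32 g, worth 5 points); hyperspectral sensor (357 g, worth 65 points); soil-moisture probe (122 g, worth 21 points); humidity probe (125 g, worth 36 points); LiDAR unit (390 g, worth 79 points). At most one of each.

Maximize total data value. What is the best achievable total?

A density-first pass picks thermal camera + humidity probe + LiDAR unit — 120 at 547 g.
Replace thermal camera and LiDAR unit with hyperspectral sensor + soil-moisture probe: the trade gains 2 net, giving 122 at 604 g.
No other feasible combination exceeds 122.

122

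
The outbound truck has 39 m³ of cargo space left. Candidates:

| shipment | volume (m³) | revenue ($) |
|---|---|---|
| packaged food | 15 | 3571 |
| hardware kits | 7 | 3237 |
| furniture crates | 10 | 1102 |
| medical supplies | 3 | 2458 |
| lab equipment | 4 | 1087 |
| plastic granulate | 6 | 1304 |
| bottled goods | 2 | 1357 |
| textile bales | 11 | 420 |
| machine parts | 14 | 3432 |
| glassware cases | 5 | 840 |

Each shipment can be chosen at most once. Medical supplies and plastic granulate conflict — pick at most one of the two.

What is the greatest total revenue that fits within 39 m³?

Packaged food + hardware kits + medical supplies + machine parts uses 39 of the 39 m³ and totals 12698.
An exhaustive check of the 1024 subsets confirms 12698.

12698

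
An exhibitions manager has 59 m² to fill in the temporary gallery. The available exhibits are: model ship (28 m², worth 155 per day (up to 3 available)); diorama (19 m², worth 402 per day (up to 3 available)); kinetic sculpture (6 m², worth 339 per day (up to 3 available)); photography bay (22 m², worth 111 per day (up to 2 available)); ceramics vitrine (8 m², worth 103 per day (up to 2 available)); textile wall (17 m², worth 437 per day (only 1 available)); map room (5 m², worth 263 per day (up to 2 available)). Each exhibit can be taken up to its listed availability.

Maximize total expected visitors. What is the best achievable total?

2119

Taking the top-ratio exhibits first gives 3×kinetic sculpture + ceramics vitrine + textile wall + 2×map room for 2083 (53 m²).
Dropping ceramics vitrine and map room frees 13 m²; slotting in diorama (19 m²) lifts the total to 2119 at 59 m².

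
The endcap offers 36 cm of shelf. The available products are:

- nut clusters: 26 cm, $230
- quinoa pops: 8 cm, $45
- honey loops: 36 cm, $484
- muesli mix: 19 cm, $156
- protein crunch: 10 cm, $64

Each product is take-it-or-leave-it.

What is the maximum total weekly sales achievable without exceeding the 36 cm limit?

484

Density check — honey loops 13.44, nut clusters 8.85, muesli mix 8.21 are the best per cm.
Honey loops uses 36 of the 36 cm and totals 484.
No other feasible combination exceeds 484.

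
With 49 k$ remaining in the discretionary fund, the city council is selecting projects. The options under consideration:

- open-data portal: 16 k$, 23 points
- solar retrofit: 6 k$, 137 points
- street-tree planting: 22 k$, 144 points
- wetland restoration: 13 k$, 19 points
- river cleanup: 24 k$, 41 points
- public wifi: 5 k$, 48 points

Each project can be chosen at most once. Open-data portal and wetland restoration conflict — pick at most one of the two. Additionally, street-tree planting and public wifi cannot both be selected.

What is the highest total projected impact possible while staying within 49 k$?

304

Taking open-data portal + solar retrofit + street-tree planting: 44 k$ used, 304 in projected impact.
Every other selection either busts 49 k$ or breaks a pairing rule or fails to beat 304.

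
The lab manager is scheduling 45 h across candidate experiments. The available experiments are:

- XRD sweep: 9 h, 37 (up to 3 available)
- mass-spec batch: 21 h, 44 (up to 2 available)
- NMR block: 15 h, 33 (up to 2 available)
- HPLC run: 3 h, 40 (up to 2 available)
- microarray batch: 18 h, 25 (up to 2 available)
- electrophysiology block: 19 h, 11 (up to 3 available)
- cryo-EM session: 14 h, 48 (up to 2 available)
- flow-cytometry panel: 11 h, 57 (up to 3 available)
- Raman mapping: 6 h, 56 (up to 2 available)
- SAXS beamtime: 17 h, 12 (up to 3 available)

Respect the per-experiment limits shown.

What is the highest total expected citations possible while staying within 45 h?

307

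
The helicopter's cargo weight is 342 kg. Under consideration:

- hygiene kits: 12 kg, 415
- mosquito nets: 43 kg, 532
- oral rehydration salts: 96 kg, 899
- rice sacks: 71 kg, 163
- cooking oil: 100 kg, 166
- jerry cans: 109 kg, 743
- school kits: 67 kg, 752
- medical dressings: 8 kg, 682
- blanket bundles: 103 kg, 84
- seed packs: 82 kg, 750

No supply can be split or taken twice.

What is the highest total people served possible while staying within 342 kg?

4030

By people served per kg: medical dressings 85.25, hygiene kits 34.58, mosquito nets 12.37, school kits 11.22 lead.
The ratio ordering already packs tightly: hygiene kits + mosquito nets + oral rehydration salts + school kits + medical dressings + seed packs, 308 kg, 4030.
Next best is hygiene kits + mosquito nets + oral rehydration salts + jerry cans + school kits + medical dressings at 4023 (335 kg) — short by 7.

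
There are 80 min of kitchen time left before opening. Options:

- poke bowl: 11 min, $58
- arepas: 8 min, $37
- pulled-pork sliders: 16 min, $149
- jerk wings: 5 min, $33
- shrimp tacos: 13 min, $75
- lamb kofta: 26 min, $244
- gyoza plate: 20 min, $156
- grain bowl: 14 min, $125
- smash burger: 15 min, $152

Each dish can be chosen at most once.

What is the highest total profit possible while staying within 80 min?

710

Filling by ratio: pulled-pork sliders + jerk wings + lamb kofta + grain bowl + smash burger for 703, with 4 min left unused.
Replace pulled-pork sliders with gyoza plate: the trade gains 7 net, giving 710 at 80 min.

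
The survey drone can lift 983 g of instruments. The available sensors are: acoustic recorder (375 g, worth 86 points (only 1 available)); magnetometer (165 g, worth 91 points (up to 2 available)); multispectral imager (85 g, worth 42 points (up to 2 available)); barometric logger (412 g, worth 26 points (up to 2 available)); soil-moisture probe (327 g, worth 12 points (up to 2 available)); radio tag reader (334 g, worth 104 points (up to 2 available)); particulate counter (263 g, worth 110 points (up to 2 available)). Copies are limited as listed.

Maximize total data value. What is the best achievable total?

Filling by ratio: 2×magnetometer + 2×multispectral imager + particulate counter for 376, with 220 g left unused.
The 85 g tied up in multispectral imager is better spent on particulate counter — total rises to 444 (941 g).
That's the maximum — no swap from here does better than 444.

444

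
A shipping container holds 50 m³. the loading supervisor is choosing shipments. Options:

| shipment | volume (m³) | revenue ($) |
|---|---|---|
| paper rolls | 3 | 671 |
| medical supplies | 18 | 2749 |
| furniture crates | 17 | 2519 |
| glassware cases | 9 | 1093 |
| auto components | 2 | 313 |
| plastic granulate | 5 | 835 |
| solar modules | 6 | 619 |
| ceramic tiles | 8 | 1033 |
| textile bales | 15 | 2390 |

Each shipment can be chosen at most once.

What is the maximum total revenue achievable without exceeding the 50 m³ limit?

By revenue per m³: paper rolls 223.67, plastic granulate 167.00, textile bales 159.33, auto components 156.50 lead.
A density-first pass picks paper rolls + medical supplies + auto components + plastic granulate + solar modules + textile bales — 7577 at 49 m³.
The 24 m³ tied up in medical supplies and solar modules is better spent on furniture crates + ceramic tiles — total rises to 7761 (50 m³).

7761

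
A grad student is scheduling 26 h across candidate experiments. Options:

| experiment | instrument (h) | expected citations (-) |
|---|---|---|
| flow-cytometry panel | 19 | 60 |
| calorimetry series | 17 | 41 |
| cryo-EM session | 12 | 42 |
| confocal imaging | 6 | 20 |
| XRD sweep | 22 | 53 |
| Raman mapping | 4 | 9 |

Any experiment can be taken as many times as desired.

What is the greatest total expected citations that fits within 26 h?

The ratio ordering already packs tightly: 2×cryo-EM session, 24 h, 84.
Nothing else within 26 h beats 84.

84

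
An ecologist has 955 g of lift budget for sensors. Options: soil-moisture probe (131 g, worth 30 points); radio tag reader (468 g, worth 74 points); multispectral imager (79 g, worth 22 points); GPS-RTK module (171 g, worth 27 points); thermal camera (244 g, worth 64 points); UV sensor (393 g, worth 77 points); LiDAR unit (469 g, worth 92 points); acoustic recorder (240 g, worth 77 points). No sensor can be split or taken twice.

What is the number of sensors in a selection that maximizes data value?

3

The maximum data value within 955 g is 233.
One optimal bundle: thermal camera + LiDAR unit + acoustic recorder (953 g).
Every optimal selection uses 3 sensors.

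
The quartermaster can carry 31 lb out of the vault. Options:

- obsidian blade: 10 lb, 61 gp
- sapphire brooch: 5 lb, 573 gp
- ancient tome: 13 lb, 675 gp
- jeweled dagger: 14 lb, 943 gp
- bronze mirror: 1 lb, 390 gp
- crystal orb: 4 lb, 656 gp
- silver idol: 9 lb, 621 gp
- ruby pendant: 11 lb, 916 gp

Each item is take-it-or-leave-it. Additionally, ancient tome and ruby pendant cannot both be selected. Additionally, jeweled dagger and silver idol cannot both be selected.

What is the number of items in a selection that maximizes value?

5

Best achievable value is 3156.
One optimal bundle: sapphire brooch + bronze mirror + crystal orb + silver idol + ruby pendant (30 lb).
All optima have 5 items.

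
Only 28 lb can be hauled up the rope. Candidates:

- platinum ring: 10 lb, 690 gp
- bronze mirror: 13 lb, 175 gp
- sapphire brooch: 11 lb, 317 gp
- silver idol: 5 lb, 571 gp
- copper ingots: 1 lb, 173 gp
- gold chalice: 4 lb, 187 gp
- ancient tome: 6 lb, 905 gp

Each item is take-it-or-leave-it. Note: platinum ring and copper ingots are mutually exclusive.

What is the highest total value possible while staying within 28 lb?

2353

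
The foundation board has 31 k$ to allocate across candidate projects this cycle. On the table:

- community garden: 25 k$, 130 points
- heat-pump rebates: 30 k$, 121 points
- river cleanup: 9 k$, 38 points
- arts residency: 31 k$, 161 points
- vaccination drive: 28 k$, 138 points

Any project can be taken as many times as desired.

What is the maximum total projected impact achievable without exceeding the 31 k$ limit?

161

Filling by ratio: community garden for 130, with 6 k$ left unused.
The 25 k$ tied up in community garden is better spent on arts residency — total rises to 161 (31 k$).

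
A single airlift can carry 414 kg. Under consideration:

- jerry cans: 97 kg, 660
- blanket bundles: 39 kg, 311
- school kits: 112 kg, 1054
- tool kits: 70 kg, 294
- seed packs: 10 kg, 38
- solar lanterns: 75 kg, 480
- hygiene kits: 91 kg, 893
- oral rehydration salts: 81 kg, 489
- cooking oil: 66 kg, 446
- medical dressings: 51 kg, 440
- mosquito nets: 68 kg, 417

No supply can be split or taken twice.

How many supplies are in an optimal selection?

5

Optimal total is 3398.
jerry cans + blanket bundles + school kits + solar lanterns + hygiene kits hits 3398 at 414 kg.
All optima have 5 supplies.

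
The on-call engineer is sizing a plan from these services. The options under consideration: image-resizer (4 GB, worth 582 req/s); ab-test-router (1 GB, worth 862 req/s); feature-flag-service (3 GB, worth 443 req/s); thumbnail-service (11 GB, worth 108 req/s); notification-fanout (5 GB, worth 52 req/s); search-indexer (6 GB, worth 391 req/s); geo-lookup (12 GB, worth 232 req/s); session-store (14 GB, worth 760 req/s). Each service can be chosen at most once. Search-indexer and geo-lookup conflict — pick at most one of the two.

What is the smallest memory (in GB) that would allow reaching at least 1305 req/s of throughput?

4

Look for the lowest-memory combination reaching 1305.
Taking ab-test-router + feature-flag-service gives 1305 (≥ 1305) for 4 GB.
Below 4 GB the best achievable stays under 1305.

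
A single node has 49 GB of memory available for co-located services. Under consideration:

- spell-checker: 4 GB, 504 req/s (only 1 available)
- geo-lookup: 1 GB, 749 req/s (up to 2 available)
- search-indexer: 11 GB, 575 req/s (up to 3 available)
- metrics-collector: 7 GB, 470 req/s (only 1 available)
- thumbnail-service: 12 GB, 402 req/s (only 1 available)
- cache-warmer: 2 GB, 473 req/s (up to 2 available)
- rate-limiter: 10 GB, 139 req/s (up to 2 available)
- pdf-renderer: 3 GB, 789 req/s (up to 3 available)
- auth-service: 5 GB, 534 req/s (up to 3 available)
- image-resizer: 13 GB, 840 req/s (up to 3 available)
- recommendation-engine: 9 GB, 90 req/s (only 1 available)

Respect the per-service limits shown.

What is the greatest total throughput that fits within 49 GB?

The ratio heuristic lands on spell-checker + 2×geo-lookup + metrics-collector + 2×cache-warmer + 3×pdf-renderer + 3×auth-service (7387) but leaves 8 GB idle.
Replace metrics-collector with image-resizer: the trade gains 370 net, giving 7757 at 47 GB.
No other feasible combination exceeds 7757.

7757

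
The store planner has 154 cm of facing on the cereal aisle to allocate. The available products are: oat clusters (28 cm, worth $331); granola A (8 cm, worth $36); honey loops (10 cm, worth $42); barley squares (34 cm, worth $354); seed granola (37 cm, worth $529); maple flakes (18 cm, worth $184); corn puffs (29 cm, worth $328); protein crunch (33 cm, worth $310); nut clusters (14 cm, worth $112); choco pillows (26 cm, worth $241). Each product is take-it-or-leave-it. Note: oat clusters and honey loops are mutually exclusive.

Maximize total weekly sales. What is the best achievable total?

Ranking by ratio (weekly sales/cm): seed granola 14.30, oat clusters 11.82, corn puffs 11.31, barley squares 10.41.
Taking the top-ratio products first gives oat clusters + granola A + barley squares + seed granola + maple flakes + corn puffs for 1762 (154 cm).
Dropping granola A and maple flakes frees 26 cm; slotting in choco pillows (26 cm) lifts the total to 1783 at 154 cm.

1783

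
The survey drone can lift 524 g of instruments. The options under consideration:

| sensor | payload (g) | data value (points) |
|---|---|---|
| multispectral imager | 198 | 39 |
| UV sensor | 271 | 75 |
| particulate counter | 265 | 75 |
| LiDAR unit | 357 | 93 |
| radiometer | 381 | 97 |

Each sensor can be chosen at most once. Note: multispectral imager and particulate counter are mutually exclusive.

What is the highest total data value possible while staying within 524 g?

114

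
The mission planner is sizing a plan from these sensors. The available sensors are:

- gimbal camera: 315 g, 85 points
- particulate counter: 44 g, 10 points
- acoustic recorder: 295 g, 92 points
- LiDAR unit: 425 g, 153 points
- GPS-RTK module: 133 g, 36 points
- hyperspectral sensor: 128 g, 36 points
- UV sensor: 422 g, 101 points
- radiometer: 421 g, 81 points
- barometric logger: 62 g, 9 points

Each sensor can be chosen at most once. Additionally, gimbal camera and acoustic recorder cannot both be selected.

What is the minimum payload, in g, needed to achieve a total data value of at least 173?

553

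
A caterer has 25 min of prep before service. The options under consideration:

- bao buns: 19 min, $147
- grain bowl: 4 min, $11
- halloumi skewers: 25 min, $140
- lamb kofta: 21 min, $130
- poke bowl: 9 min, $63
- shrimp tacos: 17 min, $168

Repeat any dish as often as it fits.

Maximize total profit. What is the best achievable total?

190

Taking 2×grain bowl + shrimp tacos: 25 min used, 190 in profit.
No other feasible combination exceeds 190.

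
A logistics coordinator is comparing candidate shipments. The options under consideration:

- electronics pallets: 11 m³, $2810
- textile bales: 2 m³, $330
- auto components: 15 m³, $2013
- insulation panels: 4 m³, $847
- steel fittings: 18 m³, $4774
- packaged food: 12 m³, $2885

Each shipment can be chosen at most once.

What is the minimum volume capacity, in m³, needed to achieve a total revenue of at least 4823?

Look for the lowest-volume combination reaching 4823.
textile bales + steel fittings reaches 5104 using 20 m³.
Below 20 m³ the best achievable stays under 4823.

20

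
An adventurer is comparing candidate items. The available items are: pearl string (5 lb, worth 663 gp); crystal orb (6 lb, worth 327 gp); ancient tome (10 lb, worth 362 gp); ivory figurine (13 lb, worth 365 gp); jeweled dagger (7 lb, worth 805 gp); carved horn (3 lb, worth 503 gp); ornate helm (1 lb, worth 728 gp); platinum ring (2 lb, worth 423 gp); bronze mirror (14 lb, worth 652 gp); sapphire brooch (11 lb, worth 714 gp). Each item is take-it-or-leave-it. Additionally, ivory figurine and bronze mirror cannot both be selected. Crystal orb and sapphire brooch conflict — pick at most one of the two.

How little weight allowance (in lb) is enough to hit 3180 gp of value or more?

Minimise lb subject to total value ≥ 3180.
pearl string + crystal orb + jeweled dagger + carved horn + ornate helm + platinum ring reaches 3449 using 24 lb.
No combination under 24 lb hits 3180.

24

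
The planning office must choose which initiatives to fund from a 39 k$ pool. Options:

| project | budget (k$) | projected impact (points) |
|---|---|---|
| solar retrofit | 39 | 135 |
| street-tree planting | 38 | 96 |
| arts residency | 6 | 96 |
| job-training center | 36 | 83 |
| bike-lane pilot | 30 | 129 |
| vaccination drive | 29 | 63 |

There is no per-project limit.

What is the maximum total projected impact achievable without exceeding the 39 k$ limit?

576

The ratio ordering already packs tightly: 6×arts residency, 36 k$, 576.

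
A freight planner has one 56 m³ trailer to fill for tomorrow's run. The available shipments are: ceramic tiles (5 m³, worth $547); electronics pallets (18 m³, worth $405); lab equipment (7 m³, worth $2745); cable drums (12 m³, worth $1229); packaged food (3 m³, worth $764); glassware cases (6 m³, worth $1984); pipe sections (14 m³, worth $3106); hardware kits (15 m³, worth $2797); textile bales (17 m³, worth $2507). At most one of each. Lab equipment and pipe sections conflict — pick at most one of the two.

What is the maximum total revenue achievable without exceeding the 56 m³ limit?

Best packing: ceramic tiles + lab equipment + packaged food + glassware cases + hardware kits + textile bales — 53 m³, 11344 total.
An exhaustive check of the 512 subsets confirms 11344.

11344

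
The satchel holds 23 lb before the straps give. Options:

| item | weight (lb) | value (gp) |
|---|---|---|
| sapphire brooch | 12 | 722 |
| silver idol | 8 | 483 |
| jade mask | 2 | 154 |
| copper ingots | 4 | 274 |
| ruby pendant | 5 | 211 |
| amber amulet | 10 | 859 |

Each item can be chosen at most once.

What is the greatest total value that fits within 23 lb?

Density check — amber amulet 85.90, jade mask 77.00, copper ingots 68.50, silver idol 60.38 are the best per lb.
Greedy by ratio would take jade mask + copper ingots + ruby pendant + amber amulet: 21 lb used, total 1498.
The 7 lb tied up in jade mask and ruby pendant is better spent on silver idol — total rises to 1616 (22 lb).
No other feasible combination exceeds 1616.

1616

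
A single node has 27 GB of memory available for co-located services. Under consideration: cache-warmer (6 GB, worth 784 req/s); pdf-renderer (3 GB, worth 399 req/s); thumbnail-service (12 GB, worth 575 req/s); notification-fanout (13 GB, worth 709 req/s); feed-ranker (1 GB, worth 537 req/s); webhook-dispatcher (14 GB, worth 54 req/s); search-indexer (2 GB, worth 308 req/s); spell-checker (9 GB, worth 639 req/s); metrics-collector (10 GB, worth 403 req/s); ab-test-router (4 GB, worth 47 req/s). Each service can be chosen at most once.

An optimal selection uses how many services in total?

5

Best achievable throughput is 2737.
cache-warmer + pdf-renderer + notification-fanout + feed-ranker + search-indexer hits 2737 at 25 GB.
Every optimal selection uses 5 services.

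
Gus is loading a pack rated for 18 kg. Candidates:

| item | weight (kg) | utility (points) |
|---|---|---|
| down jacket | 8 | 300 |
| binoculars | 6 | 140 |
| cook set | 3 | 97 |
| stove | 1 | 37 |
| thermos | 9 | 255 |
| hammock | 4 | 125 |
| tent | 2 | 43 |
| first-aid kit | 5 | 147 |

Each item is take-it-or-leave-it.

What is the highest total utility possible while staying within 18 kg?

Density check — down jacket 37.50, stove 37.00, cook set 32.33, hammock 31.25 are the best per kg.
Taking the top-ratio items first gives down jacket + cook set + stove + hammock + tent for 602 (18 kg).
Dropping cook set and tent frees 5 kg; slotting in first-aid kit (5 kg) lifts the total to 609 at 18 kg.
That's the maximum — no swap from here does better than 609.

609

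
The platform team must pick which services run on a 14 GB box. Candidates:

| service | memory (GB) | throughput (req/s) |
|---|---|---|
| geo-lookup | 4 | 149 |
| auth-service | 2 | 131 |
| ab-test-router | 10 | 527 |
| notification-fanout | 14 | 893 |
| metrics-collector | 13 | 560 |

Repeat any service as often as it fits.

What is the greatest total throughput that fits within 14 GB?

917

The ratio ordering already packs tightly: 7×auth-service, 14 GB, 917.
No other feasible combination exceeds 917.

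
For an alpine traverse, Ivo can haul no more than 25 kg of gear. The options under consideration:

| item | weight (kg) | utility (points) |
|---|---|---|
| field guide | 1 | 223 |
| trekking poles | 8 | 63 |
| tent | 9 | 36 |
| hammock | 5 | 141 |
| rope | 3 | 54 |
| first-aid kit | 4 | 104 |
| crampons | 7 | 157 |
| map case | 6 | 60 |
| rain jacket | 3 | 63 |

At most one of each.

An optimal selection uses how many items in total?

Optimal total is 742.
field guide + hammock + rope + first-aid kit + crampons + rain jacket hits 742 at 23 kg.
Every optimal selection uses 6 items.

6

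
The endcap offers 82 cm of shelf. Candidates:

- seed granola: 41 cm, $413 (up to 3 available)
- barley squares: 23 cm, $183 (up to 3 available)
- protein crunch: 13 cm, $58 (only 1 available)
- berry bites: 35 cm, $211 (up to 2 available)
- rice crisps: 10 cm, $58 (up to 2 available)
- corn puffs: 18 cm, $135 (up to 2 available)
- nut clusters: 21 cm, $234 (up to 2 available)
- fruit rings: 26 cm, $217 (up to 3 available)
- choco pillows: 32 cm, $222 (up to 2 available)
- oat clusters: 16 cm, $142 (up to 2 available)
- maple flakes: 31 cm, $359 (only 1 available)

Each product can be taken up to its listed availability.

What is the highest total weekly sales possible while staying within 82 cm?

Greedy by ratio would take 2×nut clusters + maple flakes: 73 cm used, total 827.
Replace 2×nut clusters with seed granola + rice crisps: the trade gains 3 net, giving 830 at 82 cm.
That's the maximum — no swap from here does better than 830.

830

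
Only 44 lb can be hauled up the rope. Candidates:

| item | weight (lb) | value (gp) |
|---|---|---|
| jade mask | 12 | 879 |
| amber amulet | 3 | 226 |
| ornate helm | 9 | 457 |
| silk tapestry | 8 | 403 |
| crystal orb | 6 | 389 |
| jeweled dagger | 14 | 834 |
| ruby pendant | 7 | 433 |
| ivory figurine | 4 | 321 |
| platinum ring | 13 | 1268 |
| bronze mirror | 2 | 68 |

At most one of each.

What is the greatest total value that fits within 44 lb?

By value per lb: platinum ring 97.54, ivory figurine 80.25, amber amulet 75.33 lead.
Taking the top-ratio items first gives jade mask + amber amulet + crystal orb + ivory figurine + platinum ring + bronze mirror for 3151 (40 lb).
Dropping amber amulet frees 3 lb; slotting in ruby pendant (7 lb) lifts the total to 3358 at 44 lb.
Every other selection either busts 44 lb or fails to beat 3358.

3358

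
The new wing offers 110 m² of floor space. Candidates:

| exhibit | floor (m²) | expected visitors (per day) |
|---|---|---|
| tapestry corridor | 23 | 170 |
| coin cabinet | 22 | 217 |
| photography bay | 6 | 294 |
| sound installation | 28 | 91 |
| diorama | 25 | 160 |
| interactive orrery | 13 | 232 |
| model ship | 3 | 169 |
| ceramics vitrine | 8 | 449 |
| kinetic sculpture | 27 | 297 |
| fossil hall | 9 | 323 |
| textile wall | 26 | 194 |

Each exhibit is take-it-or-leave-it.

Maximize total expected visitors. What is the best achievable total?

Density check — model ship 56.33, ceramics vitrine 56.12, photography bay 49.00, fossil hall 35.89 are the best per m².
Taking the top-ratio exhibits first gives coin cabinet + photography bay + interactive orrery + model ship + ceramics vitrine + kinetic sculpture + fossil hall for 1981 (88 m²).
The 27 m² tied up in kinetic sculpture is better spent on tapestry corridor + textile wall — total rises to 2048 (110 m²).
The closest alternative, tapestry corridor + coin cabinet + photography bay + diorama + interactive orrery + model ship + ceramics vitrine + fossil hall, reaches only 2014.

2048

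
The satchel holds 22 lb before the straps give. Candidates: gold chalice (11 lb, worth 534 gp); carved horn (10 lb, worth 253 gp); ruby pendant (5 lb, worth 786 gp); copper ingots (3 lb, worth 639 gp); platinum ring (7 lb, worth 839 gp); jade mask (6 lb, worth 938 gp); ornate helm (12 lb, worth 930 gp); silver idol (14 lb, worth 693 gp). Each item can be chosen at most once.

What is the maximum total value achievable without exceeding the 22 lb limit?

3202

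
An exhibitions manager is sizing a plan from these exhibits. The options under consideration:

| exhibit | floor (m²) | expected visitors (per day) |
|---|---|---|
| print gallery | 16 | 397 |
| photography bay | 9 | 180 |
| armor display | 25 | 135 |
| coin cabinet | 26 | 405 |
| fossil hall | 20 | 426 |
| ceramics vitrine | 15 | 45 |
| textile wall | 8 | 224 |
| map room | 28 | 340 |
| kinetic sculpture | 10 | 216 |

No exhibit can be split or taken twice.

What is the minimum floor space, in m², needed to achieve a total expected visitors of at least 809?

34

Minimise m² subject to total expected visitors ≥ 809.
print gallery + textile wall + kinetic sculpture reaches 837 using 34 m².
Any bundle with less than 34 m² falls short of 809.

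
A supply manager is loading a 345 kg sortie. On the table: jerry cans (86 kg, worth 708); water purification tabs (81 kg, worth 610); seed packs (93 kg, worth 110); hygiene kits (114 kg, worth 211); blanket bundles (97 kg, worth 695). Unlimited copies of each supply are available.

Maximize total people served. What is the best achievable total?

The ratio ordering already packs tightly: 4×jerry cans, 344 kg, 2832.
No other feasible combination exceeds 2832.

2832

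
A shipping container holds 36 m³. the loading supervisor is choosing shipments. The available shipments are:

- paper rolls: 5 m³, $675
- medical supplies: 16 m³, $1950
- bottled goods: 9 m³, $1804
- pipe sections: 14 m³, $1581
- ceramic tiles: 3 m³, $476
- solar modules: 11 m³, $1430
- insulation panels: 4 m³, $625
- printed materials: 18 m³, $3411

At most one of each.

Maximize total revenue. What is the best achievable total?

6515

A density-first pass picks bottled goods + ceramic tiles + insulation panels + printed materials — 6316 at 34 m³.
Replace ceramic tiles with paper rolls: the trade gains 199 net, giving 6515 at 36 m³.
Runner-up paper rolls + bottled goods + ceramic tiles + printed materials tops out at 6366.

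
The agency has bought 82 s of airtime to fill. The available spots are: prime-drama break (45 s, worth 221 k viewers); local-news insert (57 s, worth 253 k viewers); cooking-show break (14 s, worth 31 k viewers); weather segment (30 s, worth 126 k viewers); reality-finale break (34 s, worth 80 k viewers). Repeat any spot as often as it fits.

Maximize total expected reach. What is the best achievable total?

Best packing: prime-drama break + weather segment — 75 s, 347 total.

347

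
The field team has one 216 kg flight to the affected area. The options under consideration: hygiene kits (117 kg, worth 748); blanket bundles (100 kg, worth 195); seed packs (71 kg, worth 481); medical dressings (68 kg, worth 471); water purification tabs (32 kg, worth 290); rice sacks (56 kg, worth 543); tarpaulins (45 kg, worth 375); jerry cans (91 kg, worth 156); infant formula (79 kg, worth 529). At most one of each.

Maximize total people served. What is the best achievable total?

1737

A density-first pass picks medical dressings + water purification tabs + rice sacks + tarpaulins — 1679 at 201 kg.
The 68 kg tied up in medical dressings is better spent on infant formula — total rises to 1737 (212 kg).
An exhaustive check of the 512 subsets confirms 1737.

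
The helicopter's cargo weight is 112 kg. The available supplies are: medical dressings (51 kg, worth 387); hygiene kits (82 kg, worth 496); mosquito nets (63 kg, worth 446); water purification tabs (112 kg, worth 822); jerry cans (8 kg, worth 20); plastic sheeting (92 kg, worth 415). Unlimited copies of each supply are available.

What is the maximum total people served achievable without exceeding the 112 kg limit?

822

Taking the top-ratio supplies first gives 2×medical dressings + jerry cans for 794 (110 kg).
Replace 2×medical dressings and jerry cans with water purification tabs: the trade gains 28 net, giving 822 at 112 kg.
Nothing else within 112 kg beats 822.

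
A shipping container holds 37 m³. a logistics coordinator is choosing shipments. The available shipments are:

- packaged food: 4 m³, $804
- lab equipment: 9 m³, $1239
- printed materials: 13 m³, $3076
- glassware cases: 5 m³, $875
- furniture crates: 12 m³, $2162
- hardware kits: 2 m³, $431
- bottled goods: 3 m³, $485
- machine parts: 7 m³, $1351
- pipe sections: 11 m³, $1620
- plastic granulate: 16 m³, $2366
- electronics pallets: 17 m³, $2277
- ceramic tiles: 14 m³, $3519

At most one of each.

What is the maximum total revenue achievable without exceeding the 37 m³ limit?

A density-first pass picks packaged food + printed materials + hardware kits + bottled goods + ceramic tiles — 8315 at 36 m³.
Replace packaged food and hardware kits with machine parts: the trade gains 116 net, giving 8431 at 37 m³.
Runner-up printed materials + glassware cases + hardware kits + bottled goods + ceramic tiles tops out at 8386.

8431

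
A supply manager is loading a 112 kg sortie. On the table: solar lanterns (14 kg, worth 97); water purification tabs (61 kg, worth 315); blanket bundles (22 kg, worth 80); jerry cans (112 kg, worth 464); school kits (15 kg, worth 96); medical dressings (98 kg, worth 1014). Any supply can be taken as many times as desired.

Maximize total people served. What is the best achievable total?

By people served per kg: medical dressings 10.35, solar lanterns 6.93, school kits 6.40, water purification tabs 5.16 lead.
The ratio ordering already packs tightly: solar lanterns + medical dressings, 112 kg, 1111.
No other feasible combination exceeds 1111.

1111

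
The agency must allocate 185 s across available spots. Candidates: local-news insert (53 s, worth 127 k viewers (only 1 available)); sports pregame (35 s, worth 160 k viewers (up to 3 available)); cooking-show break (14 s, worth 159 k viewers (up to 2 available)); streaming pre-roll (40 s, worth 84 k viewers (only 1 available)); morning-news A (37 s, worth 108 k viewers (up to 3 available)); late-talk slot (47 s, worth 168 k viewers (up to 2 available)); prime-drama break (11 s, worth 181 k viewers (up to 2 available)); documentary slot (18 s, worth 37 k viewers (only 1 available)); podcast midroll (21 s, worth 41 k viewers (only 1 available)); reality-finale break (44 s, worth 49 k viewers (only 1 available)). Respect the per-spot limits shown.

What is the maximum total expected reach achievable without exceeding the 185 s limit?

By expected reach per s: prime-drama break 16.45, cooking-show break 11.36, sports pregame 4.57 lead.
Taking the top-ratio spots first gives 3×sports pregame + 2×cooking-show break + 2×prime-drama break + documentary slot for 1197 (173 s).
Dropping sports pregame frees 35 s; slotting in late-talk slot (47 s) lifts the total to 1205 at 185 s.
That's the maximum — no swap from here does better than 1205.

1205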